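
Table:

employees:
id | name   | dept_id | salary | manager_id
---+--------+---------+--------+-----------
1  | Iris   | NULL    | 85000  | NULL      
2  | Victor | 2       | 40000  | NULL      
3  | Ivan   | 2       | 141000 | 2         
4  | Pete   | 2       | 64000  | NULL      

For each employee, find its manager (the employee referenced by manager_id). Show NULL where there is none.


This is a self-join: employees is joined to a second copy of itself, matching each row's manager_id to another row's id. Use LEFT JOIN so rows with manager_id=NULL are kept.
  - employee 1 (Iris): manager_id=NULL -> NULL
  - employee 2 (Victor): manager_id=NULL -> NULL
  - employee 3 (Ivan): manager_id=2 -> Victor
  - employee 4 (Pete): manager_id=NULL -> NULL

SQL:
SELECT a.name AS item, b.name AS manager
FROM employees a
LEFT JOIN employees b ON a.manager_id = b.id

Result:
item   | manager
-------+--------
Iris   | NULL   
Victor | NULL   
Ivan   | Victor 
Pete   | NULL   


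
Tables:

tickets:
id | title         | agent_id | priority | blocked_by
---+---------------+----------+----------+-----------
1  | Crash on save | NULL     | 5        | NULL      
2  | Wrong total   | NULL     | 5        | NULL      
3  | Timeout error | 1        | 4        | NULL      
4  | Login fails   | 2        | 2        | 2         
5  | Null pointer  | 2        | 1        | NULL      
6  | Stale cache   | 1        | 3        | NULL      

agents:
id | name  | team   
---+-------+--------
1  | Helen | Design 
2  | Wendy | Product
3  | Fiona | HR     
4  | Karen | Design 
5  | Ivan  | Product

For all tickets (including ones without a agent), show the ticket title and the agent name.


LEFT JOIN keeps every row from tickets (the left table); where agent_id has no match in agents, the agent columns become NULL. Walk through each ticket:
  - ticket 1 (Crash on save): agent_id=NULL, no match -> kept with NULL
  - ticket 2 (Wrong total): agent_id=NULL, no match -> kept with NULL
  - ticket 3 (Timeout error): agent_id=1 -> matches Helen
  - ticket 4 (Login fails): agent_id=2 -> matches Wendy
  - ticket 5 (Null pointer): agent_id=2 -> matches Wendy
  - ticket 6 (Stale cache): agent_id=1 -> matches Helen
All 6 rows appear; 2 have NULL agent.

SQL:
SELECT a.title, b.name AS agent
FROM tickets a
LEFT JOIN agents b ON a.agent_id = b.id

Result:
title         | agent
--------------+------
Crash on save | NULL 
Wrong total   | NULL 
Timeout error | Helen
Login fails   | Wendy
Null pointer  | Wendy
Stale cache   | Helen


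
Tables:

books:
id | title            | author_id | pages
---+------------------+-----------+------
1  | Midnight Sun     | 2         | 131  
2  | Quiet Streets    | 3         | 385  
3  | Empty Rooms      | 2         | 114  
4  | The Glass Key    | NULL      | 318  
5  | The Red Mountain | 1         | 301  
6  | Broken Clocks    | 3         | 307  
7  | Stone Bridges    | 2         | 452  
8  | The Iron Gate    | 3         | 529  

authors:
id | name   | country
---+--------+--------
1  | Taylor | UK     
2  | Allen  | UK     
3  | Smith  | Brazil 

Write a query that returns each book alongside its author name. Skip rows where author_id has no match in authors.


INNER JOIN keeps only books rows whose author_id matches an id in authors. Walk through each book:
  - book 1 (Midnight Sun): author_id=2 -> matches Allen
  - book 2 (Quiet Streets): author_id=3 -> matches Smith
  - book 3 (Empty Rooms): author_id=2 -> matches Allen
  - book 4 (The Glass Key): author_id=NULL, no match -> dropped
  - book 5 (The Red Mountain): author_id=1 -> matches Taylor
  - book 6 (Broken Clocks): author_id=3 -> matches Smith
  - book 7 (Stone Bridges): author_id=2 -> matches Allen
  - book 8 (The Iron Gate): author_id=3 -> matches Smith
So 1 of 8 rows is dropped.

SQL:
SELECT a.title, b.name AS author
FROM books a
INNER JOIN authors b ON a.author_id = b.id

Result:
title            | author
-----------------+-------
Midnight Sun     | Allen 
Quiet Streets    | Smith 
Empty Rooms      | Allen 
The Red Mountain | Taylor
Broken Clocks    | Smith 
Stone Bridges    | Allen 
The Iron Gate    | Smith 


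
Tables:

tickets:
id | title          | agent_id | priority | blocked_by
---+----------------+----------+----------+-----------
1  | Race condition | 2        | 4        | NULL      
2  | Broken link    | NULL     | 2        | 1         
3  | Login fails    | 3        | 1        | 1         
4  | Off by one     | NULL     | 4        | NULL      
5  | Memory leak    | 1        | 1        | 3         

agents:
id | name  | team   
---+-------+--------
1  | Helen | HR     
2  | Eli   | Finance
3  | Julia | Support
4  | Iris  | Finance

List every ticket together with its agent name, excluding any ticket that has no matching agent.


INNER JOIN keeps only tickets rows whose agent_id matches an id in agents. Walk through each ticket:
  - ticket 1 (Race condition): agent_id=2 -> matches Eli
  - ticket 2 (Broken link): agent_id=NULL, no match -> dropped
  - ticket 3 (Login fails): agent_id=3 -> matches Julia
  - ticket 4 (Off by one): agent_id=NULL, no match -> dropped
  - ticket 5 (Memory leak): agent_id=1 -> matches Helen
So 2 of 5 rows are dropped.

SQL:
SELECT a.title, b.name AS agent
FROM tickets a
INNER JOIN agents b ON a.agent_id = b.id

Result:
title          | agent
---------------+------
Race condition | Eli  
Login fails    | Julia
Memory leak    | Helen


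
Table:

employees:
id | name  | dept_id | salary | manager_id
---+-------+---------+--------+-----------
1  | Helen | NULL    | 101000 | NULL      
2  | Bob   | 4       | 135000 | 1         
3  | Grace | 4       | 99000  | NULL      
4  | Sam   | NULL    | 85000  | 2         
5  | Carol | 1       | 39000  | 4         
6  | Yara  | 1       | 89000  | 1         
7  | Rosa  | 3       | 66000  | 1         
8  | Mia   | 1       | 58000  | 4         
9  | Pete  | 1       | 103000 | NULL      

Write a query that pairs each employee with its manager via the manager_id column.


This is a self-join: employees is joined to a second copy of itself, matching each row's manager_id to another row's id. Use LEFT JOIN so rows with manager_id=NULL are kept.
  - employee 1 (Helen): manager_id=NULL -> NULL
  - employee 2 (Bob): manager_id=1 -> Helen
  - employee 3 (Grace): manager_id=NULL -> NULL
  - employee 4 (Sam): manager_id=2 -> Bob
  - employee 5 (Carol): manager_id=4 -> Sam
  - employee 6 (Yara): manager_id=1 -> Helen
  - employee 7 (Rosa): manager_id=1 -> Helen
  - employee 8 (Mia): manager_id=4 -> Sam
  - employee 9 (Pete): manager_id=NULL -> NULL

SQL:
SELECT a.name AS item, b.name AS manager
FROM employees a
LEFT JOIN employees b ON a.manager_id = b.id

Result:
item  | manager
------+--------
Helen | NULL   
Bob   | Helen  
Grace | NULL   
Sam   | Bob    
Carol | Sam    
Yara  | Helen  
Rosa  | Helen  
Mia   | Sam    
Pete  | NULL   


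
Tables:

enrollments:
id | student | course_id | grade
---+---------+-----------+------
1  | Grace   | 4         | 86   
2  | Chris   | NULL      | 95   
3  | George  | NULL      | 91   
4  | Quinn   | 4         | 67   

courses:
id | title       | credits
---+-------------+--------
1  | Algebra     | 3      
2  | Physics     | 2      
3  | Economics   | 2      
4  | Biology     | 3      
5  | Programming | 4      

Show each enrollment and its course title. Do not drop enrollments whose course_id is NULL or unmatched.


LEFT JOIN keeps every row from enrollments (the left table); where course_id has no match in courses, the course columns become NULL. Walk through each enrollment:
  - enrollment 1 (Grace): course_id=4 -> matches Biology
  - enrollment 2 (Chris): course_id=NULL, no match -> kept with NULL
  - enrollment 3 (George): course_id=NULL, no match -> kept with NULL
  - enrollment 4 (Quinn): course_id=4 -> matches Biology
All 4 rows appear; 2 have NULL course.

SQL:
SELECT a.student, b.title AS course
FROM enrollments a
LEFT JOIN courses b ON a.course_id = b.id

Result:
student | course 
--------+--------
Grace   | Biology
Chris   | NULL   
George  | NULL   
Quinn   | Biology


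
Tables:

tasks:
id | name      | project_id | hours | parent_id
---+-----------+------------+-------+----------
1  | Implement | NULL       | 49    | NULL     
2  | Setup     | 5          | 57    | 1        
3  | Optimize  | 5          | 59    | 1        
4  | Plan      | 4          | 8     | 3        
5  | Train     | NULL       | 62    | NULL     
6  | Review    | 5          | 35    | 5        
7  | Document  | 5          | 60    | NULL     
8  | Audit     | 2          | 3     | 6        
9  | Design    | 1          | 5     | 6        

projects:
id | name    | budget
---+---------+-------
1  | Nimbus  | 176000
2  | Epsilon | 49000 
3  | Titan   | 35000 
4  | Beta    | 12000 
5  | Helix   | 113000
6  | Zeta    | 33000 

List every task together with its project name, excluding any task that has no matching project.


INNER JOIN keeps only tasks rows whose project_id matches an id in projects. Walk through each task:
  - task 1 (Implement): project_id=NULL, no match -> dropped
  - task 2 (Setup): project_id=5 -> matches Helix
  - task 3 (Optimize): project_id=5 -> matches Helix
  - task 4 (Plan): project_id=4 -> matches Beta
  - task 5 (Train): project_id=NULL, no match -> dropped
  - task 6 (Review): project_id=5 -> matches Helix
  - task 7 (Document): project_id=5 -> matches Helix
  - task 8 (Audit): project_id=2 -> matches Epsilon
  - task 9 (Design): project_id=1 -> matches Nimbus
So 2 of 9 rows are dropped.

SQL:
SELECT a.name, b.name AS project
FROM tasks a
INNER JOIN projects b ON a.project_id = b.id

Result:
name     | project
---------+--------
Setup    | Helix  
Optimize | Helix  
Plan     | Beta   
Review   | Helix  
Document | Helix  
Audit    | Epsilon
Design   | Nimbus 


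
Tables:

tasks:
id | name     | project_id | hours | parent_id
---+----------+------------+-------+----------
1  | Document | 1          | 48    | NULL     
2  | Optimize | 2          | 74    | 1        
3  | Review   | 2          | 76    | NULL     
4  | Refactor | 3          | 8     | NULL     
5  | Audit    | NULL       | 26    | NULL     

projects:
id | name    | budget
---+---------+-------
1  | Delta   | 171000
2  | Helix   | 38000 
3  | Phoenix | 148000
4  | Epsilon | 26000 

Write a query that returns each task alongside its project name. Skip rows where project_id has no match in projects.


INNER JOIN keeps only tasks rows whose project_id matches an id in projects. Walk through each task:
  - task 1 (Document): project_id=1 -> matches Delta
  - task 2 (Optimize): project_id=2 -> matches Helix
  - task 3 (Review): project_id=2 -> matches Helix
  - task 4 (Refactor): project_id=3 -> matches Phoenix
  - task 5 (Audit): project_id=NULL, no match -> dropped
So 1 of 5 rows is dropped.

SQL:
SELECT a.name, b.name AS project
FROM tasks a
INNER JOIN projects b ON a.project_id = b.id

Result:
name     | project
---------+--------
Document | Delta  
Optimize | Helix  
Review   | Helix  
Refactor | Phoenix


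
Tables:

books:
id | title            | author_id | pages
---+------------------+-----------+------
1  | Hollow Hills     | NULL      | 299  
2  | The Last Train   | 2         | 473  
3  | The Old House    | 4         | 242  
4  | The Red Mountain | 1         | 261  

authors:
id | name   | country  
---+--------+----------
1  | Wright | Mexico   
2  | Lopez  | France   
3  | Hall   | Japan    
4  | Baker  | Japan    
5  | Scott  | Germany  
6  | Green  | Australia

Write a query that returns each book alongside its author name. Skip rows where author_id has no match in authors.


INNER JOIN keeps only books rows whose author_id matches an id in authors. Walk through each book:
  - book 1 (Hollow Hills): author_id=NULL, no match -> dropped
  - book 2 (The Last Train): author_id=2 -> matches Lopez
  - book 3 (The Old House): author_id=4 -> matches Baker
  - book 4 (The Red Mountain): author_id=1 -> matches Wright
So 1 of 4 rows is dropped.

SQL:
SELECT a.title, b.name AS author
FROM books a
INNER JOIN authors b ON a.author_id = b.id

Result:
title            | author
-----------------+-------
The Last Train   | Lopez 
The Old House    | Baker 
The Red Mountain | Wright


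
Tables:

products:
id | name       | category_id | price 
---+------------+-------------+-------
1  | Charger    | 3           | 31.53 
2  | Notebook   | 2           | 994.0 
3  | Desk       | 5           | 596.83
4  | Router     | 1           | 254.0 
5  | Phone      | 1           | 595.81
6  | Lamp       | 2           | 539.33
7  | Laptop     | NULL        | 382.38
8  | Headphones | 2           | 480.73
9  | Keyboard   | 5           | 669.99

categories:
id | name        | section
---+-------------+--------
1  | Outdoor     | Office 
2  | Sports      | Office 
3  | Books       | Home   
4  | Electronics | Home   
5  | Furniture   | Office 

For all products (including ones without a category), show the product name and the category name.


LEFT JOIN keeps every row from products (the left table); where category_id has no match in categories, the category columns become NULL. Walk through each product:
  - product 1 (Charger): category_id=3 -> matches Books
  - product 2 (Notebook): category_id=2 -> matches Sports
  - product 3 (Desk): category_id=5 -> matches Furniture
  - product 4 (Router): category_id=1 -> matches Outdoor
  - product 5 (Phone): category_id=1 -> matches Outdoor
  - product 6 (Lamp): category_id=2 -> matches Sports
  - product 7 (Laptop): category_id=NULL, no match -> kept with NULL
  - product 8 (Headphones): category_id=2 -> matches Sports
  - product 9 (Keyboard): category_id=5 -> matches Furniture
All 9 rows appear; 1 has NULL category.

SQL:
SELECT a.name, b.name AS category
FROM products a
LEFT JOIN categories b ON a.category_id = b.id

Result:
name       | category 
-----------+----------
Charger    | Books    
Notebook   | Sports   
Desk       | Furniture
Router     | Outdoor  
Phone      | Outdoor  
Lamp       | Sports   
Laptop     | NULL     
Headphones | Sports   
Keyboard   | Furniture


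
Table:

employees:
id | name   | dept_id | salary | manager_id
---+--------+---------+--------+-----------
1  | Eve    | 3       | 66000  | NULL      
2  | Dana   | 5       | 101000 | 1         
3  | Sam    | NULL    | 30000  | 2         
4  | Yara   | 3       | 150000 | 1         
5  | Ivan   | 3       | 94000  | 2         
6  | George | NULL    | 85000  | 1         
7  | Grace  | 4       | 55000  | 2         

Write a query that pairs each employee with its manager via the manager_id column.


This is a self-join: employees is joined to a second copy of itself, matching each row's manager_id to another row's id. Use LEFT JOIN so rows with manager_id=NULL are kept.
  - employee 1 (Eve): manager_id=NULL -> NULL
  - employee 2 (Dana): manager_id=1 -> Eve
  - employee 3 (Sam): manager_id=2 -> Dana
  - employee 4 (Yara): manager_id=1 -> Eve
  - employee 5 (Ivan): manager_id=2 -> Dana
  - employee 6 (George): manager_id=1 -> Eve
  - employee 7 (Grace): manager_id=2 -> Dana

SQL:
SELECT a.name AS item, b.name AS manager
FROM employees a
LEFT JOIN employees b ON a.manager_id = b.id

Result:
item   | manager
-------+--------
Eve    | NULL   
Dana   | Eve    
Sam    | Dana   
Yara   | Eve    
Ivan   | Dana   
George | Eve    
Grace  | Dana   


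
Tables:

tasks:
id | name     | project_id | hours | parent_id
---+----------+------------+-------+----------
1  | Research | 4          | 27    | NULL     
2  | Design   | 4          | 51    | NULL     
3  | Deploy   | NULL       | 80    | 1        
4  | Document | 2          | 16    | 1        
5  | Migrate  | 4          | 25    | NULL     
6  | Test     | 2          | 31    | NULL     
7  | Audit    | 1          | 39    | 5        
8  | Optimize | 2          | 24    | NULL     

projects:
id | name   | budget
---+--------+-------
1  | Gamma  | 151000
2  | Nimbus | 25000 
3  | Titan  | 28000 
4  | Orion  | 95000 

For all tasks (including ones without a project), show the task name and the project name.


LEFT JOIN keeps every row from tasks (the left table); where project_id has no match in projects, the project columns become NULL. Walk through each task:
  - task 1 (Research): project_id=4 -> matches Orion
  - task 2 (Design): project_id=4 -> matches Orion
  - task 3 (Deploy): project_id=NULL, no match -> kept with NULL
  - task 4 (Document): project_id=2 -> matches Nimbus
  - task 5 (Migrate): project_id=4 -> matches Orion
  - task 6 (Test): project_id=2 -> matches Nimbus
  - task 7 (Audit): project_id=1 -> matches Gamma
  - task 8 (Optimize): project_id=2 -> matches Nimbus
All 8 rows appear; 1 has NULL project.

SQL:
SELECT a.name, b.name AS project
FROM tasks a
LEFT JOIN projects b ON a.project_id = b.id

Result:
name     | project
---------+--------
Research | Orion  
Design   | Orion  
Deploy   | NULL   
Document | Nimbus 
Migrate  | Orion  
Test     | Nimbus 
Audit    | Gamma  
Optimize | Nimbus 


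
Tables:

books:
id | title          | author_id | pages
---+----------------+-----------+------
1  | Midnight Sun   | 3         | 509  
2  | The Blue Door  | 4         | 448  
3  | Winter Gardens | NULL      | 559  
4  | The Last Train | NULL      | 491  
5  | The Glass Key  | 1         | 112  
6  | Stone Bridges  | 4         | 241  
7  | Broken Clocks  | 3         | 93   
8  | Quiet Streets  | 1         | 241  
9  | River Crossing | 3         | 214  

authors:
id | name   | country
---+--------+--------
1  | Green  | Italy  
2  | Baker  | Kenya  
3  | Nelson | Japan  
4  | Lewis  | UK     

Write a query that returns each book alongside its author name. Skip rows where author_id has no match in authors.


INNER JOIN keeps only books rows whose author_id matches an id in authors. Walk through each book:
  - book 1 (Midnight Sun): author_id=3 -> matches Nelson
  - book 2 (The Blue Door): author_id=4 -> matches Lewis
  - book 3 (Winter Gardens): author_id=NULL, no match -> dropped
  - book 4 (The Last Train): author_id=NULL, no match -> dropped
  - book 5 (The Glass Key): author_id=1 -> matches Green
  - book 6 (Stone Bridges): author_id=4 -> matches Lewis
  - book 7 (Broken Clocks): author_id=3 -> matches Nelson
  - book 8 (Quiet Streets): author_id=1 -> matches Green
  - book 9 (River Crossing): author_id=3 -> matches Nelson
So 2 of 9 rows are dropped.

SQL:
SELECT a.title, b.name AS author
FROM books a
INNER JOIN authors b ON a.author_id = b.id

Result:
title          | author
---------------+-------
Midnight Sun   | Nelson
The Blue Door  | Lewis 
The Glass Key  | Green 
Stone Bridges  | Lewis 
Broken Clocks  | Nelson
Quiet Streets  | Green 
River Crossing | Nelson


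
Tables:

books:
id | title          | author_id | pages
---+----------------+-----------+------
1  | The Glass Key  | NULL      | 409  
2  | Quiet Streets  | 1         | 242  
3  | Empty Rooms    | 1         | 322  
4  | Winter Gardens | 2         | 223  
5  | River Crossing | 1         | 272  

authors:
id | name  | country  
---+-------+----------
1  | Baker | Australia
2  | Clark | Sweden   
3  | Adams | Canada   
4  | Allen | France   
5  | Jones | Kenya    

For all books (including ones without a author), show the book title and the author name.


LEFT JOIN keeps every row from books (the left table); where author_id has no match in authors, the author columns become NULL. Walk through each book:
  - book 1 (The Glass Key): author_id=NULL, no match -> kept with NULL
  - book 2 (Quiet Streets): author_id=1 -> matches Baker
  - book 3 (Empty Rooms): author_id=1 -> matches Baker
  - book 4 (Winter Gardens): author_id=2 -> matches Clark
  - book 5 (River Crossing): author_id=1 -> matches Baker
All 5 rows appear; 1 has NULL author.

SQL:
SELECT a.title, b.name AS author
FROM books a
LEFT JOIN authors b ON a.author_id = b.id

Result:
title          | author
---------------+-------
The Glass Key  | NULL  
Quiet Streets  | Baker 
Empty Rooms    | Baker 
Winter Gardens | Clark 
River Crossing | Baker 


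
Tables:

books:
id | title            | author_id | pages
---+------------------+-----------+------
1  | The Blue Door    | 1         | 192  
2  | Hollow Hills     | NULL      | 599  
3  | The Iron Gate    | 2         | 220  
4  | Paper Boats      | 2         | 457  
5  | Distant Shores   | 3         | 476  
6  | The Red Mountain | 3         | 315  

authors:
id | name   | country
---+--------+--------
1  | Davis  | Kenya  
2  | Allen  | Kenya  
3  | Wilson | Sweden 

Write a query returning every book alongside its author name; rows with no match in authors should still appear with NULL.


LEFT JOIN keeps every row from books (the left table); where author_id has no match in authors, the author columns become NULL. Walk through each book:
  - book 1 (The Blue Door): author_id=1 -> matches Davis
  - book 2 (Hollow Hills): author_id=NULL, no match -> kept with NULL
  - book 3 (The Iron Gate): author_id=2 -> matches Allen
  - book 4 (Paper Boats): author_id=2 -> matches Allen
  - book 5 (Distant Shores): author_id=3 -> matches Wilson
  - book 6 (The Red Mountain): author_id=3 -> matches Wilson
All 6 rows appear; 1 has NULL author.

SQL:
SELECT a.title, b.name AS author
FROM books a
LEFT JOIN authors b ON a.author_id = b.id

Result:
title            | author
-----------------+-------
The Blue Door    | Davis 
Hollow Hills     | NULL  
The Iron Gate    | Allen 
Paper Boats      | Allen 
Distant Shores   | Wilson
The Red Mountain | Wilson


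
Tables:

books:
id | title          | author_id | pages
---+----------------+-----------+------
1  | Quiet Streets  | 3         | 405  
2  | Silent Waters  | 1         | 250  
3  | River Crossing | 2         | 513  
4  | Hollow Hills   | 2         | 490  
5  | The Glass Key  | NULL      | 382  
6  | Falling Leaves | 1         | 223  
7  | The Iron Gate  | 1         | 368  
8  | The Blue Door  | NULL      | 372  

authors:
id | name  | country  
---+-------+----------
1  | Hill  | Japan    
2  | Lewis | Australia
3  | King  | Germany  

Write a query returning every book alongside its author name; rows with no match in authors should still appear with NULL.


LEFT JOIN keeps every row from books (the left table); where author_id has no match in authors, the author columns become NULL. Walk through each book:
  - book 1 (Quiet Streets): author_id=3 -> matches King
  - book 2 (Silent Waters): author_id=1 -> matches Hill
  - book 3 (River Crossing): author_id=2 -> matches Lewis
  - book 4 (Hollow Hills): author_id=2 -> matches Lewis
  - book 5 (The Glass Key): author_id=NULL, no match -> kept with NULL
  - book 6 (Falling Leaves): author_id=1 -> matches Hill
  - book 7 (The Iron Gate): author_id=1 -> matches Hill
  - book 8 (The Blue Door): author_id=NULL, no match -> kept with NULL
All 8 rows appear; 2 have NULL author.

SQL:
SELECT a.title, b.name AS author
FROM books a
LEFT JOIN authors b ON a.author_id = b.id

Result:
title          | author
---------------+-------
Quiet Streets  | King  
Silent Waters  | Hill  
River Crossing | Lewis 
Hollow Hills   | Lewis 
The Glass Key  | NULL  
Falling Leaves | Hill  
The Iron Gate  | Hill  
The Blue Door  | NULL  


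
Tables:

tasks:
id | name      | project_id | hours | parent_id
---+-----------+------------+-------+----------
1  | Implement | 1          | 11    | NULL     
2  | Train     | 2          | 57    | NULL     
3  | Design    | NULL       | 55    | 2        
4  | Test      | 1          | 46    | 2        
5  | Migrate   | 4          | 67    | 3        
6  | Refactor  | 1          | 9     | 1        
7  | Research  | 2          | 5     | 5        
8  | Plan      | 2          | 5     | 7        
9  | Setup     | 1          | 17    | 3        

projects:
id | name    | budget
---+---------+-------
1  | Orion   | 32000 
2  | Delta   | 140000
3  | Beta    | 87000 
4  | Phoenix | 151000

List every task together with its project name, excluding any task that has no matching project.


INNER JOIN keeps only tasks rows whose project_id matches an id in projects. Walk through each task:
  - task 1 (Implement): project_id=1 -> matches Orion
  - task 2 (Train): project_id=2 -> matches Delta
  - task 3 (Design): project_id=NULL, no match -> dropped
  - task 4 (Test): project_id=1 -> matches Orion
  - task 5 (Migrate): project_id=4 -> matches Phoenix
  - task 6 (Refactor): project_id=1 -> matches Orion
  - task 7 (Research): project_id=2 -> matches Delta
  - task 8 (Plan): project_id=2 -> matches Delta
  - task 9 (Setup): project_id=1 -> matches Orion
So 1 of 9 rows is dropped.

SQL:
SELECT a.name, b.name AS project
FROM tasks a
INNER JOIN projects b ON a.project_id = b.id

Result:
name      | project
----------+--------
Implement | Orion  
Train     | Delta  
Test      | Orion  
Migrate   | Phoenix
Refactor  | Orion  
Research  | Delta  
Plan      | Delta  
Setup     | Orion  


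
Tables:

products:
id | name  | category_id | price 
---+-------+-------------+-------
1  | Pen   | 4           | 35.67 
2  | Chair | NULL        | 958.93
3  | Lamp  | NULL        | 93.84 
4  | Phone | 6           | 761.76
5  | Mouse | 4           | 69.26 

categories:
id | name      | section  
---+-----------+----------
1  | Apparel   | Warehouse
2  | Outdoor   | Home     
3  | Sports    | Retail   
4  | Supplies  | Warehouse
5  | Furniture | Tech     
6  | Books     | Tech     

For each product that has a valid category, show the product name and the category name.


INNER JOIN keeps only products rows whose category_id matches an id in categories. Walk through each product:
  - product 1 (Pen): category_id=4 -> matches Supplies
  - product 2 (Chair): category_id=NULL, no match -> dropped
  - product 3 (Lamp): category_id=NULL, no match -> dropped
  - product 4 (Phone): category_id=6 -> matches Books
  - product 5 (Mouse): category_id=4 -> matches Supplies
So 2 of 5 rows are dropped.

SQL:
SELECT a.name, b.name AS category
FROM products a
INNER JOIN categories b ON a.category_id = b.id

Result:
name  | category
------+---------
Pen   | Supplies
Phone | Books   
Mouse | Supplies


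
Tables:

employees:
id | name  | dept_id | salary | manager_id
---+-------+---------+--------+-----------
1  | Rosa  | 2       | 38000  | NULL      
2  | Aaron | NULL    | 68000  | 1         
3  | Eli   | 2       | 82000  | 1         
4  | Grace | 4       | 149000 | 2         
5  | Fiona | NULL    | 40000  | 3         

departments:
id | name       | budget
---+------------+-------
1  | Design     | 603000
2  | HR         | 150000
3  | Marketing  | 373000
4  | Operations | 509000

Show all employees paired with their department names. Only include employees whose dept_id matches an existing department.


INNER JOIN keeps only employees rows whose dept_id matches an id in departments. Walk through each employee:
  - employee 1 (Rosa): dept_id=2 -> matches HR
  - employee 2 (Aaron): dept_id=NULL, no match -> dropped
  - employee 3 (Eli): dept_id=2 -> matches HR
  - employee 4 (Grace): dept_id=4 -> matches Operations
  - employee 5 (Fiona): dept_id=NULL, no match -> dropped
So 2 of 5 rows are dropped.

SQL:
SELECT a.name, b.name AS department
FROM employees a
INNER JOIN departments b ON a.dept_id = b.id

Result:
name  | department
------+-----------
Rosa  | HR        
Eli   | HR        
Grace | Operations


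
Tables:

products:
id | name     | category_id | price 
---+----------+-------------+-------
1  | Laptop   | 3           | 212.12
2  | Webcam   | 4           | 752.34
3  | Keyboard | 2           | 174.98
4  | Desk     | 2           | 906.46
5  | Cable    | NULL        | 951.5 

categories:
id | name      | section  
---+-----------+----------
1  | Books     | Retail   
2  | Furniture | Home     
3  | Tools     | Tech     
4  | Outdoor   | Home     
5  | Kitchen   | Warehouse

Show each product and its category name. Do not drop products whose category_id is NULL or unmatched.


LEFT JOIN keeps every row from products (the left table); where category_id has no match in categories, the category columns become NULL. Walk through each product:
  - product 1 (Laptop): category_id=3 -> matches Tools
  - product 2 (Webcam): category_id=4 -> matches Outdoor
  - product 3 (Keyboard): category_id=2 -> matches Furniture
  - product 4 (Desk): category_id=2 -> matches Furniture
  - product 5 (Cable): category_id=NULL, no match -> kept with NULL
All 5 rows appear; 1 has NULL category.

SQL:
SELECT a.name, b.name AS category
FROM products a
LEFT JOIN categories b ON a.category_id = b.id

Result:
name     | category 
---------+----------
Laptop   | Tools    
Webcam   | Outdoor  
Keyboard | Furniture
Desk     | Furniture
Cable    | NULL     


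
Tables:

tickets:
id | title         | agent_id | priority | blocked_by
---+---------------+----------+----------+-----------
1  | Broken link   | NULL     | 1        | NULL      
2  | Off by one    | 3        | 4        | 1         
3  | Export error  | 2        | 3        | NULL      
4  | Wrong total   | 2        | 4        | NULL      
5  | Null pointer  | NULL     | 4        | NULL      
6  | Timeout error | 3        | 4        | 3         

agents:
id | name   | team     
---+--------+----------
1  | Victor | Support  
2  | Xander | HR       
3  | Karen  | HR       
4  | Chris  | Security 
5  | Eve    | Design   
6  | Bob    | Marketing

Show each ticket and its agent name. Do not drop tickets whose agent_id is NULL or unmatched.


LEFT JOIN keeps every row from tickets (the left table); where agent_id has no match in agents, the agent columns become NULL. Walk through each ticket:
  - ticket 1 (Broken link): agent_id=NULL, no match -> kept with NULL
  - ticket 2 (Off by one): agent_id=3 -> matches Karen
  - ticket 3 (Export error): agent_id=2 -> matches Xander
  - ticket 4 (Wrong total): agent_id=2 -> matches Xander
  - ticket 5 (Null pointer): agent_id=NULL, no match -> kept with NULL
  - ticket 6 (Timeout error): agent_id=3 -> matches Karen
All 6 rows appear; 2 have NULL agent.

SQL:
SELECT a.title, b.name AS agent
FROM tickets a
LEFT JOIN agents b ON a.agent_id = b.id

Result:
title         | agent 
--------------+-------
Broken link   | NULL  
Off by one    | Karen 
Export error  | Xander
Wrong total   | Xander
Null pointer  | NULL  
Timeout error | Karen 


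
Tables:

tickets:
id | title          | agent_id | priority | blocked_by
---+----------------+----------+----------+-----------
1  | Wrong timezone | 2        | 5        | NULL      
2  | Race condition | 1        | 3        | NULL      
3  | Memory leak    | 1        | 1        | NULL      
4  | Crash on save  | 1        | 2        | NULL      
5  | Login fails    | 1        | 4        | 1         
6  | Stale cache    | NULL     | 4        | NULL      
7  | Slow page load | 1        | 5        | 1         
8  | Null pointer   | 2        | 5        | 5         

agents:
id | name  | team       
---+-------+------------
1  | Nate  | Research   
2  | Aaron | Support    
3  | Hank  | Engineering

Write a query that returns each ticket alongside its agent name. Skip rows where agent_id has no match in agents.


INNER JOIN keeps only tickets rows whose agent_id matches an id in agents. Walk through each ticket:
  - ticket 1 (Wrong timezone): agent_id=2 -> matches Aaron
  - ticket 2 (Race condition): agent_id=1 -> matches Nate
  - ticket 3 (Memory leak): agent_id=1 -> matches Nate
  - ticket 4 (Crash on save): agent_id=1 -> matches Nate
  - ticket 5 (Login fails): agent_id=1 -> matches Nate
  - ticket 6 (Stale cache): agent_id=NULL, no match -> dropped
  - ticket 7 (Slow page load): agent_id=1 -> matches Nate
  - ticket 8 (Null pointer): agent_id=2 -> matches Aaron
So 1 of 8 rows is dropped.

SQL:
SELECT a.title, b.name AS agent
FROM tickets a
INNER JOIN agents b ON a.agent_id = b.id

Result:
title          | agent
---------------+------
Wrong timezone | Aaron
Race condition | Nate 
Memory leak    | Nate 
Crash on save  | Nate 
Login fails    | Nate 
Slow page load | Nate 
Null pointer   | Aaron


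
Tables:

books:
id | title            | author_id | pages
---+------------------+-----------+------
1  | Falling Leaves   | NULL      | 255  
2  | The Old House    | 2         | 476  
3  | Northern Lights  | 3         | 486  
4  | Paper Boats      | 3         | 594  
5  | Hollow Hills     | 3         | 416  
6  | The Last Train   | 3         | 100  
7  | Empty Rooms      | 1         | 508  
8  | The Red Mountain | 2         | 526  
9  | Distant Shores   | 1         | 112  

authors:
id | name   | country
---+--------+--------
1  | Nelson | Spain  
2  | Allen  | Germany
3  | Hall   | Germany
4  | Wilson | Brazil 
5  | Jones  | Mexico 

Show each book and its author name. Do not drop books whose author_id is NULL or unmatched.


LEFT JOIN keeps every row from books (the left table); where author_id has no match in authors, the author columns become NULL. Walk through each book:
  - book 1 (Falling Leaves): author_id=NULL, no match -> kept with NULL
  - book 2 (The Old House): author_id=2 -> matches Allen
  - book 3 (Northern Lights): author_id=3 -> matches Hall
  - book 4 (Paper Boats): author_id=3 -> matches Hall
  - book 5 (Hollow Hills): author_id=3 -> matches Hall
  - book 6 (The Last Train): author_id=3 -> matches Hall
  - book 7 (Empty Rooms): author_id=1 -> matches Nelson
  - book 8 (The Red Mountain): author_id=2 -> matches Allen
  - book 9 (Distant Shores): author_id=1 -> matches Nelson
All 9 rows appear; 1 has NULL author.

SQL:
SELECT a.title, b.name AS author
FROM books a
LEFT JOIN authors b ON a.author_id = b.id

Result:
title            | author
-----------------+-------
Falling Leaves   | NULL  
The Old House    | Allen 
Northern Lights  | Hall  
Paper Boats      | Hall  
Hollow Hills     | Hall  
The Last Train   | Hall  
Empty Rooms      | Nelson
The Red Mountain | Allen 
Distant Shores   | Nelson


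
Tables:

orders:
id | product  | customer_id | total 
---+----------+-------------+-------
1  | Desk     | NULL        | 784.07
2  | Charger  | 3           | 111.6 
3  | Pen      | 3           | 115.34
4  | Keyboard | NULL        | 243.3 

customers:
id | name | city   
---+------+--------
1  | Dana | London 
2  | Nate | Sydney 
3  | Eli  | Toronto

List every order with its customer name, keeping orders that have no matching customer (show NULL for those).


LEFT JOIN keeps every row from orders (the left table); where customer_id has no match in customers, the customer columns become NULL. Walk through each order:
  - order 1 (Desk): customer_id=NULL, no match -> kept with NULL
  - order 2 (Charger): customer_id=3 -> matches Eli
  - order 3 (Pen): customer_id=3 -> matches Eli
  - order 4 (Keyboard): customer_id=NULL, no match -> kept with NULL
All 4 rows appear; 2 have NULL customer.

SQL:
SELECT a.product, b.name AS customer
FROM orders a
LEFT JOIN customers b ON a.customer_id = b.id

Result:
product  | customer
---------+---------
Desk     | NULL    
Charger  | Eli     
Pen      | Eli     
Keyboard | NULL    


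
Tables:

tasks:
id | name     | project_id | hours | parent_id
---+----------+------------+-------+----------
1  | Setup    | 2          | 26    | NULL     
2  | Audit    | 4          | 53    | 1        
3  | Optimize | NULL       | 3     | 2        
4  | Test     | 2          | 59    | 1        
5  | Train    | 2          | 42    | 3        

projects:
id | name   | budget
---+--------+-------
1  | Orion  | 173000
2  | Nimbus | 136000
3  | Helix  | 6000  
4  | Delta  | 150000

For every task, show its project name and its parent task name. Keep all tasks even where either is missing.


Two LEFT JOINs from the same base table tasks: one to projects via project_id, one to tasks itself via parent_id. Both are LEFT so every task is preserved.
Match against projects:
  - task 1 (Setup): project_id=2 -> matches Nimbus
  - task 2 (Audit): project_id=4 -> matches Delta
  - task 3 (Optimize): project_id=NULL, no match -> kept with NULL
  - task 4 (Test): project_id=2 -> matches Nimbus
  - task 5 (Train): project_id=2 -> matches Nimbus
Match against tasks (self):
  - task 1 (Setup): parent_id=NULL -> NULL
  - task 2 (Audit): parent_id=1 -> Setup
  - task 3 (Optimize): parent_id=2 -> Audit
  - task 4 (Test): parent_id=1 -> Setup
  - task 5 (Train): parent_id=3 -> Optimize

SQL:
SELECT a.name, b.name AS project, c.name AS parent
FROM tasks a
LEFT JOIN projects b ON a.project_id = b.id
LEFT JOIN tasks c ON a.parent_id = c.id

Result:
name     | project | parent  
---------+---------+---------
Setup    | Nimbus  | NULL    
Audit    | Delta   | Setup   
Optimize | NULL    | Audit   
Test     | Nimbus  | Setup   
Train    | Nimbus  | Optimize


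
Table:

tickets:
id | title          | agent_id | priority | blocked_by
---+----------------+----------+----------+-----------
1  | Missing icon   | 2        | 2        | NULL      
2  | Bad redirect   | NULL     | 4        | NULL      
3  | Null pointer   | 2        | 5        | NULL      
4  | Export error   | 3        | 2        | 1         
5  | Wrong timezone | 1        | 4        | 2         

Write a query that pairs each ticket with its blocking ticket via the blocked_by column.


This is a self-join: tickets is joined to a second copy of itself, matching each row's blocked_by to another row's id. Use LEFT JOIN so rows with blocked_by=NULL are kept.
  - ticket 1 (Missing icon): blocked_by=NULL -> NULL
  - ticket 2 (Bad redirect): blocked_by=NULL -> NULL
  - ticket 3 (Null pointer): blocked_by=NULL -> NULL
  - ticket 4 (Export error): blocked_by=1 -> Missing icon
  - ticket 5 (Wrong timezone): blocked_by=2 -> Bad redirect

SQL:
SELECT a.title AS item, b.title AS blocked_by
FROM tickets a
LEFT JOIN tickets b ON a.blocked_by = b.id

Result:
item           | blocked_by  
---------------+-------------
Missing icon   | NULL        
Bad redirect   | NULL        
Null pointer   | NULL        
Export error   | Missing icon
Wrong timezone | Bad redirect


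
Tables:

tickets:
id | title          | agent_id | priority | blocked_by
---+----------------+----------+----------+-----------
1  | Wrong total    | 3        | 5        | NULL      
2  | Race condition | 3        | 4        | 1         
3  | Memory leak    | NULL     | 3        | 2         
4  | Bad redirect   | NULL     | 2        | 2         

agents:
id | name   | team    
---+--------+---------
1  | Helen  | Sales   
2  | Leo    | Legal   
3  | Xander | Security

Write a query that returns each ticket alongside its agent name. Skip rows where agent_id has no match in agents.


INNER JOIN keeps only tickets rows whose agent_id matches an id in agents. Walk through each ticket:
  - ticket 1 (Wrong total): agent_id=3 -> matches Xander
  - ticket 2 (Race condition): agent_id=3 -> matches Xander
  - ticket 3 (Memory leak): agent_id=NULL, no match -> dropped
  - ticket 4 (Bad redirect): agent_id=NULL, no match -> dropped
So 2 of 4 rows are dropped.

SQL:
SELECT a.title, b.name AS agent
FROM tickets a
INNER JOIN agents b ON a.agent_id = b.id

Result:
title          | agent 
---------------+-------
Wrong total    | Xander
Race condition | Xander


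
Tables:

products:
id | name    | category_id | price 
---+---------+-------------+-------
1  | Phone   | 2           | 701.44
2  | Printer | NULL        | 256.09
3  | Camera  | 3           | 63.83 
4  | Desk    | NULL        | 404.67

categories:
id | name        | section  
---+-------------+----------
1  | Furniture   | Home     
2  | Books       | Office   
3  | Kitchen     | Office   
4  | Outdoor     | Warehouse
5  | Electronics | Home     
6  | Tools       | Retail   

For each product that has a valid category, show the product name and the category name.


INNER JOIN keeps only products rows whose category_id matches an id in categories. Walk through each product:
  - product 1 (Phone): category_id=2 -> matches Books
  - product 2 (Printer): category_id=NULL, no match -> dropped
  - product 3 (Camera): category_id=3 -> matches Kitchen
  - product 4 (Desk): category_id=NULL, no match -> dropped
So 2 of 4 rows are dropped.

SQL:
SELECT a.name, b.name AS category
FROM products a
INNER JOIN categories b ON a.category_id = b.id

Result:
name   | category
-------+---------
Phone  | Books   
Camera | Kitchen 


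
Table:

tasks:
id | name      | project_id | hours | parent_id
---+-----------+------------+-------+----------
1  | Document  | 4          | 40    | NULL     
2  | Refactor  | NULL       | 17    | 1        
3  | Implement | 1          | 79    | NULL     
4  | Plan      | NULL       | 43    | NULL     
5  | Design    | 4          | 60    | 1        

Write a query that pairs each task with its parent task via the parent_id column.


This is a self-join: tasks is joined to a second copy of itself, matching each row's parent_id to another row's id. Use LEFT JOIN so rows with parent_id=NULL are kept.
  - task 1 (Document): parent_id=NULL -> NULL
  - task 2 (Refactor): parent_id=1 -> Document
  - task 3 (Implement): parent_id=NULL -> NULL
  - task 4 (Plan): parent_id=NULL -> NULL
  - task 5 (Design): parent_id=1 -> Document

SQL:
SELECT a.name AS item, b.name AS parent
FROM tasks a
LEFT JOIN tasks b ON a.parent_id = b.id

Result:
item      | parent  
----------+---------
Document  | NULL    
Refactor  | Document
Implement | NULL    
Plan      | NULL    
Design    | Document
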